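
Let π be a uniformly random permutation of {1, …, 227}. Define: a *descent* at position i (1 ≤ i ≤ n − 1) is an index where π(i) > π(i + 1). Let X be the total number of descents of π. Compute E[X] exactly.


Write X = Σ X_I over i = 1, …, 226, with X_I the indicator of one descent.
There are 226 indicators.
For each fixed i, the pair (π(i), π(i+1)) is a uniformly random ordered pair of distinct values from {1, …, 227}; by symmetry P[π(i) > π(i+1)] = 1/2.
By linearity: E[X] = 226 · (1/2) = (227 − 1) · (1/2) = 113 ≈ 113.000.

E[X] = 113 = 113.000.


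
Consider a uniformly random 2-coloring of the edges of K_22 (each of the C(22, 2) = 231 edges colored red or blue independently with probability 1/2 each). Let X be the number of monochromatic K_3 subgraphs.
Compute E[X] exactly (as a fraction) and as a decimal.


Let X = Σ_S X_S over the C(22, 3) = 1540 subsets S of size 3, where X_S = 1 if the K_3 on S is monochromatic.
For a fixed S, the K_3 on S has C(3, 2) = 3 edges. P[all 3 edges red] = (1/2)^3, and likewise for blue, so P[monochromatic] = 2·(1/2)^3 = 2^{1 − 3} = 1/4.
Summing: E[X] = C(22, 3) · 2^{1 − 3} = 1540 · 1/4 = 385.
Numerically: E[X] ≈ 385.000000.

E[X] = C(22,3)·2^(1−C(3,2)) = 385 ≈ 385.000000.


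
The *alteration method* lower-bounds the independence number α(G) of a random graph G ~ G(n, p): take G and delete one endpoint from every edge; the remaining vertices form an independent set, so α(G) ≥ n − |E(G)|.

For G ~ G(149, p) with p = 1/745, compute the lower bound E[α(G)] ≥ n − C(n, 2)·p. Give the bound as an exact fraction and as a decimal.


E[|E(G)|] = C(149, 2)·p = 11026 · (1/745) = 74/5.
E[α(G)] ≥ n − E[|E(G)|] = 149 − 74/5 = 671/5.
Numerically: ≈ 134.2000.
(This is only a lower bound; the true E[α(G)] may be larger.)

E[α(G)] ≥ 671/5 ≈ 134.2000.


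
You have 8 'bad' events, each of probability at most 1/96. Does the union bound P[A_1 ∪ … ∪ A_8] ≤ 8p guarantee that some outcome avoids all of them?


Union bound: P[∪_{i=1}^{8} A_i] ≤ Σ_i P[A_i] ≤ 8·p = 8·(1/96) = 1/12.
Numerically: 1/12 ≈ 0.083333.
Is 1/12 < 1? YES.
Since P[∪ A_i] ≤ 1/12 < 1, the complement has P[∩ A_i^c] ≥ 1 − 1/12 = 11/12 > 0, so some outcome avoids every A_i.

8·p = 1/12 ≈ 0.083333; existence CERTIFIED by the union bound.


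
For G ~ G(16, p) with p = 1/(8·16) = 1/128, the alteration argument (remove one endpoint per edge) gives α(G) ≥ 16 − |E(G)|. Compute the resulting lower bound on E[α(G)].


E[|E(G)|] = C(16, 2)·p = 120 · (1/128) = 15/16.
E[α(G)] ≥ n − E[|E(G)|] = 16 − 15/16 = 241/16.
Numerically: ≈ 15.062500.
(This is only a lower bound; the true E[α(G)] may be larger.)

E[α(G)] ≥ 241/16 ≈ 15.062500.


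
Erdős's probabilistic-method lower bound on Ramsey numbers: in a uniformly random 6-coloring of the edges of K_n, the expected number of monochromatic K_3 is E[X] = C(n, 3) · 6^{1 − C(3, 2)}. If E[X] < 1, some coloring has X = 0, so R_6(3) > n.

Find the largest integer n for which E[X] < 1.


We need C(n, 3) · 6^{1 − 3} < 1, i.e. C(n, 3) < 6^{3 − 1} = 36.
Check values of n near the boundary:
  n = 3: C(3, 3) = 1; 1 < 36? YES
  n = 4: C(4, 3) = 4; 4 < 36? YES
  n = 5: C(5, 3) = 10; 10 < 36? YES
  n = 6: C(6, 3) = 20; 20 < 36? YES
  n = 7: C(7, 3) = 35; 35 < 36? YES
  n = 8: C(8, 3) = 56; 56 < 36? NO
  n = 9: C(9, 3) = 84; 84 < 36? NO
  n = 10: C(10, 3) = 120; 120 < 36? NO
The largest n with C(n, 3) < 36 is n = 7 (where E[X] = 35/36 ≈ 0.97222). Hence R_6(3) > 7, i.e. R_6(3) ≥ 8.

Largest n = 7; hence R_6(3) > 7.


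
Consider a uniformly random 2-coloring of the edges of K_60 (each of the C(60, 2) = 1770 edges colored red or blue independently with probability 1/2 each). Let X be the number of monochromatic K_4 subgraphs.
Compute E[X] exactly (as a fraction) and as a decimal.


Let X = Σ_S X_S over the C(60, 4) = 487635 subsets S of size 4, where X_S = 1 if the K_4 on S is monochromatic.
For a fixed S, the K_4 on S has C(4, 2) = 6 edges. P[all 6 edges red] = (1/2)^6, and likewise for blue, so P[monochromatic] = 2·(1/2)^6 = 2^{1 − 6} = 1/32.
By linearity of expectation: E[X] = C(60, 4) · 2^{1 − 6} = 487635 · 1/32 = 487635/32.
Numerically: E[X] ≈ 15238.5938.

E[X] = C(60,4)·2^(1−C(4,2)) = 487635/32 ≈ 15238.5938.


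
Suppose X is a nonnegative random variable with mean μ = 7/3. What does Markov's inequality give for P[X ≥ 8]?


μ = E[X] = 7/3, a = 8.
Markov: P[X ≥ 8] ≤ μ/a = (7/3)/8 = 7/24.
Numerically: ≈ 0.2917.
(Since a = 8 > μ = 2.3333, the bound 7/24 is < 1 and informative.)

P[X ≥ 8] ≤ 7/24 ≈ 0.2917.


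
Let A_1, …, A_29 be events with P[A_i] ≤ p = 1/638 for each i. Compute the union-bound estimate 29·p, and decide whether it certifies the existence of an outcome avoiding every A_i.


Union bound: P[∪_{i=1}^{29} A_i] ≤ Σ_i P[A_i] ≤ 29·p = 29·(1/638) = 1/22.
Numerically: 1/22 ≈ 0.04545.
Is 1/22 < 1? YES.
Since P[∪ A_i] ≤ 1/22 < 1, the complement has P[∩ A_i^c] ≥ 1 − 1/22 = 21/22 > 0, so some outcome avoids every A_i.

29·p = 1/22 ≈ 0.04545; existence CERTIFIED by the union bound.


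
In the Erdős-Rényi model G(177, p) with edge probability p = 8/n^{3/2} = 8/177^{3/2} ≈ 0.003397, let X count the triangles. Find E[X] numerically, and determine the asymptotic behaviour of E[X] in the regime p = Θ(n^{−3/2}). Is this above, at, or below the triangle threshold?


Number of potential triangles: C(177, 3) = 908600.
Each occurs with probability p³ ≈ (0.003397)³ ≈ 3.920941e-08.
By linearity: E[X] = C(177, 3)·p³ ≈ 908600 · 3.920941e-08 ≈ 0.0356.
Since α = 3/2 > 1, p = c/n^{3/2} = o(1/n) is below the triangle threshold p ~ 1/n. Asymptotically E[X] ~ (c³/6)·n^{3(1−α)} = (8³/6)·n^{-1.5} → 0, so by Markov's inequality G has no triangles w.h.p.

E[X] ≈ 0.0356; in regime p = Θ(1/n^{3/2}) E[X] tends to 0 (below the triangle threshold p ~ 1/n).


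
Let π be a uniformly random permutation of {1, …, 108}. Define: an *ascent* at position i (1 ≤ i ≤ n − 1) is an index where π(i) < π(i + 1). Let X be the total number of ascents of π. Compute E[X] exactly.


Write X = Σ X_I over i = 1, …, 107, with X_I the indicator of one ascent.
There are 107 indicators.
For each fixed i, the pair (π(i), π(i+1)) is a uniformly random ordered pair of distinct values from {1, …, 108}; by symmetry P[π(i) < π(i+1)] = 1/2.
By linearity: E[X] = 107 · (1/2) = (108 − 1) · (1/2) = 107/2 ≈ 53.50000.

E[X] = 107/2 = 53.50000.


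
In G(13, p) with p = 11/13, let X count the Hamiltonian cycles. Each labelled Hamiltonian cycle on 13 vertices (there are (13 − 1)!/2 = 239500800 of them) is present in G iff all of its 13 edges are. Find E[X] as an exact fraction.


K_13 has (13 − 1)!/2 = 239500800 labelled Hamiltonian cycles.
For each such Hamiltonian cycle H, let X_H = 1 if all 13 edges of H are present in G. Then P[X_H = 1] = p^{13} = (11/13)^{13} = 34522712143931/302875106592253.
By linearity of expectation: E[X] = Σ_H E[X_H] = 239500800 · p^{13} = 239500800 · 34522712143931/302875106592253 = 8268217176641189644800/302875106592253.
Numerically: E[X] ≈ 2.73e+07.

E[X] = 239500800 · (11/13)^{13} = 8268217176641189644800/302875106592253 ≈ 2.73e+07.


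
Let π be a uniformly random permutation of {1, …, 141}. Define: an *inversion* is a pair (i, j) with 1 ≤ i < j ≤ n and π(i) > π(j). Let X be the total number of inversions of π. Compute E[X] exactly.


Write X = Σ X_I over the C(141, 2) = 9870 pairs i < j, with X_I the indicator of one inversion.
There are 9870 indicators.
For each fixed pair i < j, the values π(i) and π(j) are two distinct elements of {1, …, 141} in uniformly random order; by symmetry P[π(i) > π(j)] = 1/2.
By linearity: E[X] = 9870 · (1/2) = C(141, 2) · (1/2) = 9870/2 = 4935 ≈ 4935.0000.

E[X] = 4935 = 4935.0000.


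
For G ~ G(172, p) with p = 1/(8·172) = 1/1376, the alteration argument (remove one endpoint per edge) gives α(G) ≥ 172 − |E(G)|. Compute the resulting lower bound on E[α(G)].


E[|E(G)|] = C(172, 2)·p = 14706 · (1/1376) = 171/16.
E[α(G)] ≥ n − E[|E(G)|] = 172 − 171/16 = 2581/16.
Numerically: ≈ 161.3125.
(This is only a lower bound; the true E[α(G)] may be larger.)

E[α(G)] ≥ 2581/16 ≈ 161.3125.


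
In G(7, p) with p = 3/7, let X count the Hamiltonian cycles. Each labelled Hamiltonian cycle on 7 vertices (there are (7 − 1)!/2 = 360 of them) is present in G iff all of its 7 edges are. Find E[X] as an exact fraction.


K_7 has (7 − 1)!/2 = 360 labelled Hamiltonian cycles.
For each such Hamiltonian cycle H, let X_H = 1 if all 7 edges of H are present in G. Then P[X_H = 1] = p^{7} = (3/7)^{7} = 2187/823543.
By linearity: E[X] = Σ_H E[X_H] = 360 · p^{7} = 360 · 2187/823543 = 787320/823543.
Numerically: E[X] ≈ 0.956016.

E[X] = 360 · (3/7)^{7} = 787320/823543 ≈ 0.956016.


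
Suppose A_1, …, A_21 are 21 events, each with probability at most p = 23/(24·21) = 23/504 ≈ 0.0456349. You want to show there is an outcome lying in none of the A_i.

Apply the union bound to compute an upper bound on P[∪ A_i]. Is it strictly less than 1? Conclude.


Union bound: P[∪_{i=1}^{21} A_i] ≤ Σ_i P[A_i] ≤ 21·p = 21·(23/504) = 23/24.
Numerically: 23/24 ≈ 0.9583333.
Is 23/24 < 1? YES.
Since P[∪ A_i] ≤ 23/24 < 1, the complement has P[∩ A_i^c] ≥ 1 − 23/24 = 1/24 > 0, so some outcome avoids every A_i.

21·p = 23/24 ≈ 0.9583333; existence CERTIFIED by the union bound.


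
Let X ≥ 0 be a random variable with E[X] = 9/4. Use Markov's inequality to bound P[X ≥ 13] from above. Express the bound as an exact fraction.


μ = E[X] = 9/4, a = 13.
Markov: P[X ≥ 13] ≤ μ/a = (9/4)/13 = 9/52.
Numerically: ≈ 0.173077.
(Since a = 13 > μ = 2.250000, the bound 9/52 is < 1 and informative.)

P[X ≥ 13] ≤ 9/52 ≈ 0.173077.


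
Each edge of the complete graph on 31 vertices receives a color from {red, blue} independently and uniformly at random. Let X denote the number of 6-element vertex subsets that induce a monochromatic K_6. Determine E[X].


Let X = Σ_S X_S over the C(31, 6) = 736281 subsets S of size 6, where X_S = 1 if the K_6 on S is monochromatic.
For a fixed S, the K_6 on S has C(6, 2) = 15 edges. P[all 15 edges red] = (1/2)^15, and likewise for blue, so P[monochromatic] = 2·(1/2)^15 = 2^{1 − 15} = 1/16384.
Summing: E[X] = C(31, 6) · 2^{1 − 15} = 736281 · 1/16384 = 736281/16384.
Numerically: E[X] ≈ 44.939026.

E[X] = C(31,6)·2^(1−C(6,2)) = 736281/16384 ≈ 44.939026.


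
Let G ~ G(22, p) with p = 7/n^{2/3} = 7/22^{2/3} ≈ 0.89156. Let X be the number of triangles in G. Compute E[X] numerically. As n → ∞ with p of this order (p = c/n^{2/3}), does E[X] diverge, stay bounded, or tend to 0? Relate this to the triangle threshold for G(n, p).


Number of potential triangles: C(22, 3) = 1540.
Each occurs with probability p³ ≈ (0.89156)³ ≈ 7.0867769e-01.
By linearity: E[X] = C(22, 3)·p³ ≈ 1540 · 7.0867769e-01 ≈ 1091.36364.
Since α = 2/3 < 1, p = c/n^{2/3} ≫ 1/n is above the triangle threshold p ~ 1/n. Asymptotically E[X] ~ (c³/6)·n^{3(1−α)} = (7³/6)·n^{1} → ∞; triangles are abundant w.h.p.

E[X] ≈ 1091.36364; in regime p = Θ(1/n^{2/3}) E[X] diverges (above the triangle threshold p ~ 1/n).


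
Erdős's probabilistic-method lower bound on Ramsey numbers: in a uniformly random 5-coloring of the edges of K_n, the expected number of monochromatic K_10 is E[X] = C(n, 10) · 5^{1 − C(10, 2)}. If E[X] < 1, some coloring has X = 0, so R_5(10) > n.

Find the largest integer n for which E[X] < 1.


We need C(n, 10) · 5^{1 − 45} < 1, i.e. C(n, 10) < 5^{45 − 1} = 5684341886080801486968994140625.
Check values of n near the boundary:
  n = 5389: C(5389, 10) = 5645340767466558997768874792926; 5645340767466558997768874792926 < 5684341886080801486968994140625? YES
  n = 5390: C(5390, 10) = 5655833965919099070255434039753; 5655833965919099070255434039753 < 5684341886080801486968994140625? YES
  n = 5391: C(5391, 10) = 5666344714787188828795213697883; 5666344714787188828795213697883 < 5684341886080801486968994140625? YES
  n = 5392: C(5392, 10) = 5676873040158402483252283957448; 5676873040158402483252283957448 < 5684341886080801486968994140625? YES
  n = 5393: C(5393, 10) = 5687418968154238267170642278008; 5687418968154238267170642278008 < 5684341886080801486968994140625? NO
  n = 5394: C(5394, 10) = 5697982524930156243149785372878; 5697982524930156243149785372878 < 5684341886080801486968994140625? NO
  n = 5395: C(5395, 10) = 5708563736675616143322765475706; 5708563736675616143322765475706 < 5684341886080801486968994140625? NO
The largest n with C(n, 10) < 5684341886080801486968994140625 is n = 5392 (where E[X] = 5676873040158402483252283957448/5684341886080801486968994140625 ≈ 0.998686). Hence R_5(10) > 5392, i.e. R_5(10) ≥ 5393.

Largest n = 5392; hence R_5(10) > 5392.


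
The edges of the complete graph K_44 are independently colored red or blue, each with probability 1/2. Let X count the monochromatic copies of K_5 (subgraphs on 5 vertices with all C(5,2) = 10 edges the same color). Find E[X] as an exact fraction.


Let X = Σ_S X_S over the C(44, 5) = 1086008 subsets S of size 5, where X_S = 1 if the K_5 on S is monochromatic.
For a fixed S, the K_5 on S has C(5, 2) = 10 edges. P[all 10 edges red] = (1/2)^10, and likewise for blue, so P[monochromatic] = 2·(1/2)^10 = 2^{1 − 10} = 1/512.
Summing: E[X] = C(44, 5) · 2^{1 − 10} = 1086008 · 1/512 = 135751/64.
Numerically: E[X] ≈ 2121.109375.

E[X] = C(44,5)·2^(1−C(5,2)) = 135751/64 ≈ 2121.109375.


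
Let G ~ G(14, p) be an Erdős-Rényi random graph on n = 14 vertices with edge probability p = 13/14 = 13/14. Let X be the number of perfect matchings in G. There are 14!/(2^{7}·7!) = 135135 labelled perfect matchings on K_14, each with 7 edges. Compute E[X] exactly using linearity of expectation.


K_14 has 14!/(2^{7}·7!) = 135135 labelled perfect matchings.
For each such perfect matching H, let X_H = 1 if all 7 edges of H are present in G. Then P[X_H = 1] = p^{7} = (13/14)^{7} = 62748517/105413504.
By linearity of expectation: E[X] = Σ_H E[X_H] = 135135 · p^{7} = 135135 · 62748517/105413504 = 1211360120685/15059072.
Numerically: E[X] ≈ 8.04e+04.

E[X] = 135135 · (13/14)^{7} = 1211360120685/15059072 ≈ 8.04e+04.


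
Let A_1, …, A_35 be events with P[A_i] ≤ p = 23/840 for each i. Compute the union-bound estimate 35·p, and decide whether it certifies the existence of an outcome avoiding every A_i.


Union bound: P[∪_{i=1}^{35} A_i] ≤ Σ_i P[A_i] ≤ 35·p = 35·(23/840) = 23/24.
Numerically: 23/24 ≈ 0.9583.
Is 23/24 < 1? YES.
Since P[∪ A_i] ≤ 23/24 < 1, the complement has P[∩ A_i^c] ≥ 1 − 23/24 = 1/24 > 0, so some outcome avoids every A_i.

35·p = 23/24 ≈ 0.9583; existence CERTIFIED by the union bound.


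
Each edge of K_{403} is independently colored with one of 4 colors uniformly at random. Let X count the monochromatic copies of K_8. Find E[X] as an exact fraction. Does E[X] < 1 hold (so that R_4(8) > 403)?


E[X] = C(403, 8) · 4^{1 − 28} = 16090020602228430 · 4^{−27} = 16090020602228430/18014398509481984.
As a reduced fraction: E[X] = 8045010301114215/9007199254740992 ≈ 0.893176.
Is E[X] < 1? YES.
Since E[X] < 1, there exists a 4-coloring of K_{403} with no monochromatic K_8; hence R_4(8) > 403.

E[X] = 8045010301114215/9007199254740992 ≈ 0.893176; E[X] < 1, so R_4(8) > 403.


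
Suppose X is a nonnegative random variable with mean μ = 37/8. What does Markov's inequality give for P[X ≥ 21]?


μ = E[X] = 37/8, a = 21.
Markov: P[X ≥ 21] ≤ μ/a = (37/8)/21 = 37/168.
Numerically: ≈ 0.220.
(Since a = 21 > μ = 4.625, the bound 37/168 is < 1 and informative.)

P[X ≥ 21] ≤ 37/168 ≈ 0.220.


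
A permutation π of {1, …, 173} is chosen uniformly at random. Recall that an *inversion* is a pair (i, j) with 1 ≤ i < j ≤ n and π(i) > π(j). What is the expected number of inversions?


Write X = Σ X_I over the C(173, 2) = 14878 pairs i < j, with X_I the indicator of one inversion.
There are 14878 indicators.
For each fixed pair i < j, the values π(i) and π(j) are two distinct elements of {1, …, 173} in uniformly random order; by symmetry P[π(i) > π(j)] = 1/2.
By linearity: E[X] = 14878 · (1/2) = C(173, 2) · (1/2) = 14878/2 = 7439 ≈ 7439.0000.

E[X] = 7439 = 7439.0000.


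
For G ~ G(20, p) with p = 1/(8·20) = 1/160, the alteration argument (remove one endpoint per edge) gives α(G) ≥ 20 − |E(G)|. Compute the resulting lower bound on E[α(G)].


E[|E(G)|] = C(20, 2)·p = 190 · (1/160) = 19/16.
E[α(G)] ≥ n − E[|E(G)|] = 20 − 19/16 = 301/16.
Numerically: ≈ 18.812500.
(This is only a lower bound; the true E[α(G)] may be larger.)

E[α(G)] ≥ 301/16 ≈ 18.812500.


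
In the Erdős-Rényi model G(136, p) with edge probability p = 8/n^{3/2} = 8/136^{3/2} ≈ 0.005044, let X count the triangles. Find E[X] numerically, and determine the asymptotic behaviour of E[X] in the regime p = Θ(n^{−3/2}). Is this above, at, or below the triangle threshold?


Number of potential triangles: C(136, 3) = 410040.
Each occurs with probability p³ ≈ (0.005044)³ ≈ 1.283349e-07.
By linearity: E[X] = C(136, 3)·p³ ≈ 410040 · 1.283349e-07 ≈ 0.0526.
Since α = 3/2 > 1, p = c/n^{3/2} = o(1/n) is below the triangle threshold p ~ 1/n. Asymptotically E[X] ~ (c³/6)·n^{3(1−α)} = (8³/6)·n^{-1.5} → 0, so by Markov's inequality G has no triangles w.h.p.

E[X] ≈ 0.0526; in regime p = Θ(1/n^{3/2}) E[X] tends to 0 (below the triangle threshold p ~ 1/n).


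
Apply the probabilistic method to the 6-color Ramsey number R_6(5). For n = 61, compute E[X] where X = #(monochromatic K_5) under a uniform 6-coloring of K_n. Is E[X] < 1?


E[X] = C(61, 5) · 6^{1 − 10} = 5949147 · 6^{−9} = 5949147/10077696.
As a reduced fraction: E[X] = 1983049/3359232 ≈ 0.59033.
Is E[X] < 1? YES.
Since E[X] < 1, there exists a 6-coloring of K_{61} with no monochromatic K_5; hence R_6(5) > 61.

E[X] = 1983049/3359232 ≈ 0.59033; E[X] < 1, so R_6(5) > 61.


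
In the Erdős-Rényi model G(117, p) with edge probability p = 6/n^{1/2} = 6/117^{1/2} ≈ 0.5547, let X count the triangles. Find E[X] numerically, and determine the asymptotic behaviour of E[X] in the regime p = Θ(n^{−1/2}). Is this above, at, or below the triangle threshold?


Number of potential triangles: C(117, 3) = 260130.
Each occurs with probability p³ ≈ (0.5547)³ ≈ 1.706770e-01.
By linearity: E[X] = C(117, 3)·p³ ≈ 260130 · 1.706770e-01 ≈ 44398.2037.
Since α = 1/2 < 1, p = c/n^{1/2} ≫ 1/n is above the triangle threshold p ~ 1/n. Asymptotically E[X] ~ (c³/6)·n^{3(1−α)} = (6³/6)·n^{1.5} → ∞; triangles are abundant w.h.p.

E[X] ≈ 44398.2037; in regime p = Θ(1/n^{1/2}) E[X] diverges (above the triangle threshold p ~ 1/n).


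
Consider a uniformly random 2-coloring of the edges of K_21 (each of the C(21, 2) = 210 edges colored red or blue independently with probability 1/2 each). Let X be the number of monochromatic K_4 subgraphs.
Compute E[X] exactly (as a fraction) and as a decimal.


Let X = Σ_S X_S over the C(21, 4) = 5985 subsets S of size 4, where X_S = 1 if the K_4 on S is monochromatic.
For a fixed S, the K_4 on S has C(4, 2) = 6 edges. P[all 6 edges red] = (1/2)^6, and likewise for blue, so P[monochromatic] = 2·(1/2)^6 = 2^{1 − 6} = 1/32.
Summing: E[X] = C(21, 4) · 2^{1 − 6} = 5985 · 1/32 = 5985/32.
Numerically: E[X] ≈ 187.031250.

E[X] = C(21,4)·2^(1−C(4,2)) = 5985/32 ≈ 187.031250.


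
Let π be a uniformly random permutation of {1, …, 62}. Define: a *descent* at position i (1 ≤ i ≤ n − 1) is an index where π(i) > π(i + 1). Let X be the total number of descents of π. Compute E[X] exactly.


Write X = Σ X_I over i = 1, …, 61, with X_I the indicator of one descent.
There are 61 indicators.
For each fixed i, the pair (π(i), π(i+1)) is a uniformly random ordered pair of distinct values from {1, …, 62}; by symmetry P[π(i) > π(i+1)] = 1/2.
By linearity: E[X] = 61 · (1/2) = (62 − 1) · (1/2) = 61/2 ≈ 30.5000.

E[X] = 61/2 = 30.5000.


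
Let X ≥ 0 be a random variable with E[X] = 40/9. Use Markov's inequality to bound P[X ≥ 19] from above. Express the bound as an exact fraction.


μ = E[X] = 40/9, a = 19.
Markov: P[X ≥ 19] ≤ μ/a = (40/9)/19 = 40/171.
Numerically: ≈ 0.234.
(Since a = 19 > μ = 4.444, the bound 40/171 is < 1 and informative.)

P[X ≥ 19] ≤ 40/171 ≈ 0.234.


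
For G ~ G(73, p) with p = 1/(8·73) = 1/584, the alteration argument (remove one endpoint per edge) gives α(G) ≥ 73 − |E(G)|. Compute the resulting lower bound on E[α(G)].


E[|E(G)|] = C(73, 2)·p = 2628 · (1/584) = 9/2.
E[α(G)] ≥ n − E[|E(G)|] = 73 − 9/2 = 137/2.
Numerically: ≈ 68.5000.
(This is only a lower bound; the true E[α(G)] may be larger.)

E[α(G)] ≥ 137/2 ≈ 68.5000.


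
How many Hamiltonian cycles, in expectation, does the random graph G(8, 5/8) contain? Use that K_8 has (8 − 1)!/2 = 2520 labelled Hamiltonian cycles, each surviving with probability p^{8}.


K_8 has (8 − 1)!/2 = 2520 labelled Hamiltonian cycles.
For each such Hamiltonian cycle H, let X_H = 1 if all 8 edges of H are present in G. Then P[X_H = 1] = p^{8} = (5/8)^{8} = 390625/16777216.
By linearity: E[X] = Σ_H E[X_H] = 2520 · p^{8} = 2520 · 390625/16777216 = 123046875/2097152.
Numerically: E[X] ≈ 58.7.

E[X] = 2520 · (5/8)^{8} = 123046875/2097152 ≈ 58.7.


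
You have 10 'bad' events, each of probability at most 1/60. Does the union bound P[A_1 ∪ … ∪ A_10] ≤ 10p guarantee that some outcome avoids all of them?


Union bound: P[∪_{i=1}^{10} A_i] ≤ Σ_i P[A_i] ≤ 10·p = 10·(1/60) = 1/6.
Numerically: 1/6 ≈ 0.1666667.
Is 1/6 < 1? YES.
Since P[∪ A_i] ≤ 1/6 < 1, the complement has P[∩ A_i^c] ≥ 1 − 1/6 = 5/6 > 0, so some outcome avoids every A_i.

10·p = 1/6 ≈ 0.1666667; existence CERTIFIED by the union bound.


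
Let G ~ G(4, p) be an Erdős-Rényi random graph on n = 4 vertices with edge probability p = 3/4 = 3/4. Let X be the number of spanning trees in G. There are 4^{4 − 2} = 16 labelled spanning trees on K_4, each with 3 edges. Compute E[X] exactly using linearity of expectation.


K_4 has 4^{4 − 2} = 16 labelled spanning trees.
For each such spanning tree H, let X_H = 1 if all 3 edges of H are present in G. Then P[X_H = 1] = p^{3} = (3/4)^{3} = 27/64.
Summing the indicators: E[X] = Σ_H E[X_H] = 16 · p^{3} = 16 · 27/64 = 27/4.
Numerically: E[X] ≈ 6.75.

E[X] = 16 · (3/4)^{3} = 27/4 ≈ 6.75.


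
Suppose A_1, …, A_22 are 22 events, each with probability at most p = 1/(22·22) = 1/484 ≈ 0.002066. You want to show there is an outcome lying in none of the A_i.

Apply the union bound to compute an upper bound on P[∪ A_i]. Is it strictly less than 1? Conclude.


Union bound: P[∪_{i=1}^{22} A_i] ≤ Σ_i P[A_i] ≤ 22·p = 22·(1/484) = 1/22.
Numerically: 1/22 ≈ 0.045455.
Is 1/22 < 1? YES.
Since P[∪ A_i] ≤ 1/22 < 1, the complement has P[∩ A_i^c] ≥ 1 − 1/22 = 21/22 > 0, so some outcome avoids every A_i.

22·p = 1/22 ≈ 0.045455; existence CERTIFIED by the union bound.


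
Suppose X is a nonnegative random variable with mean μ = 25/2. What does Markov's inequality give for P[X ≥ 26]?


μ = E[X] = 25/2, a = 26.
Markov: P[X ≥ 26] ≤ μ/a = (25/2)/26 = 25/52.
Numerically: ≈ 0.480769.
(Since a = 26 > μ = 12.500000, the bound 25/52 is < 1 and informative.)

P[X ≥ 26] ≤ 25/52 ≈ 0.480769.


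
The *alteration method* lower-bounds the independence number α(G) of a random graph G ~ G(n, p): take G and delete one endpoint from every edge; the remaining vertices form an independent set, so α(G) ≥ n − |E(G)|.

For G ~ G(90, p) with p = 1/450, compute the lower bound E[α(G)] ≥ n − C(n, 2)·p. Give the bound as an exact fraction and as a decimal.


E[|E(G)|] = C(90, 2)·p = 4005 · (1/450) = 89/10.
E[α(G)] ≥ n − E[|E(G)|] = 90 − 89/10 = 811/10.
Numerically: ≈ 81.100000.
(This is only a lower bound; the true E[α(G)] may be larger.)

E[α(G)] ≥ 811/10 ≈ 81.100000.


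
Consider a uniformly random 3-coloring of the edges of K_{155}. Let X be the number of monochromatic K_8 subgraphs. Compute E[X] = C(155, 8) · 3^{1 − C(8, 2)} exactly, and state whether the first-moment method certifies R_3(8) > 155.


E[X] = C(155, 8) · 3^{1 − 28} = 6876747915675 · 3^{−27} = 6876747915675/7625597484987.
As a reduced fraction: E[X] = 2292249305225/2541865828329 ≈ 0.902.
Is E[X] < 1? YES.
Since E[X] < 1, there exists a 3-coloring of K_{155} with no monochromatic K_8; hence R_3(8) > 155.

E[X] = 2292249305225/2541865828329 ≈ 0.902; E[X] < 1, so R_3(8) > 155.


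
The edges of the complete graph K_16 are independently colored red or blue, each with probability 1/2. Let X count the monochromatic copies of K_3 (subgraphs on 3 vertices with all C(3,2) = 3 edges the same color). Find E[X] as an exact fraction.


Let X = Σ_S X_S over the C(16, 3) = 560 subsets S of size 3, where X_S = 1 if the K_3 on S is monochromatic.
For a fixed S, the K_3 on S has C(3, 2) = 3 edges. P[all 3 edges red] = (1/2)^3, and likewise for blue, so P[monochromatic] = 2·(1/2)^3 = 2^{1 − 3} = 1/4.
Summing: E[X] = C(16, 3) · 2^{1 − 3} = 560 · 1/4 = 140.
Numerically: E[X] ≈ 140.00000.

E[X] = C(16,3)·2^(1−C(3,2)) = 140 ≈ 140.00000.


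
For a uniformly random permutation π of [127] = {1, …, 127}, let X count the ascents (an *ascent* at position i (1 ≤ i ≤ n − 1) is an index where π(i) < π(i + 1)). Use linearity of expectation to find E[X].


Write X = Σ X_I over i = 1, …, 126, with X_I the indicator of one ascent.
There are 126 indicators.
For each fixed i, the pair (π(i), π(i+1)) is a uniformly random ordered pair of distinct values from {1, …, 127}; by symmetry P[π(i) < π(i+1)] = 1/2.
By linearity: E[X] = 126 · (1/2) = (127 − 1) · (1/2) = 63 ≈ 63.0000.

E[X] = 63 = 63.0000.


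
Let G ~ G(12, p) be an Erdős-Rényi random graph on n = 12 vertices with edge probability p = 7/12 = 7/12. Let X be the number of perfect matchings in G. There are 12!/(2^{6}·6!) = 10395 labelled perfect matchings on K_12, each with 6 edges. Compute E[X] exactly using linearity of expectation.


K_12 has 12!/(2^{6}·6!) = 10395 labelled perfect matchings.
For each such perfect matching H, let X_H = 1 if all 6 edges of H are present in G. Then P[X_H = 1] = p^{6} = (7/12)^{6} = 117649/2985984.
By linearity of expectation: E[X] = Σ_H E[X_H] = 10395 · p^{6} = 10395 · 117649/2985984 = 45294865/110592.
Numerically: E[X] ≈ 409.57.

E[X] = 10395 · (7/12)^{6} = 45294865/110592 ≈ 409.57.


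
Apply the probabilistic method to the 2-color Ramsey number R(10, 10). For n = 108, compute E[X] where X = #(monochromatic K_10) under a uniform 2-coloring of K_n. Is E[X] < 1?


E[X] = C(108, 10) · 2^{1 − 45} = 38722819230810 · 2^{−44} = 38722819230810/17592186044416.
As a reduced fraction: E[X] = 19361409615405/8796093022208 ≈ 2.2011.
Is E[X] < 1? NO.
Since E[X] ≥ 1, the first-moment bound is inconclusive at n = 108; it does NOT by itself certify R(10, 10) > 108.

E[X] = 19361409615405/8796093022208 ≈ 2.2011; E[X] ≥ 1; first-moment method inconclusive here.


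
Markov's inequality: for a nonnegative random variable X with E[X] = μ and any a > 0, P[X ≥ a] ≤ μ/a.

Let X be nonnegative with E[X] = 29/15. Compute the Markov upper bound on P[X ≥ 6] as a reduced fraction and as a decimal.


μ = E[X] = 29/15, a = 6.
Markov: P[X ≥ 6] ≤ μ/a = (29/15)/6 = 29/90.
Numerically: ≈ 0.322.
(Since a = 6 > μ = 1.933, the bound 29/90 is < 1 and informative.)

P[X ≥ 6] ≤ 29/90 ≈ 0.322.


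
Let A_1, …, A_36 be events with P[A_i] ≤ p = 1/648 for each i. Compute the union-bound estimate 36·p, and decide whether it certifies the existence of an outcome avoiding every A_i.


Union bound: P[∪_{i=1}^{36} A_i] ≤ Σ_i P[A_i] ≤ 36·p = 36·(1/648) = 1/18.
Numerically: 1/18 ≈ 0.0556.
Is 1/18 < 1? YES.
Since P[∪ A_i] ≤ 1/18 < 1, the complement has P[∩ A_i^c] ≥ 1 − 1/18 = 17/18 > 0, so some outcome avoids every A_i.

36·p = 1/18 ≈ 0.0556; existence CERTIFIED by the union bound.


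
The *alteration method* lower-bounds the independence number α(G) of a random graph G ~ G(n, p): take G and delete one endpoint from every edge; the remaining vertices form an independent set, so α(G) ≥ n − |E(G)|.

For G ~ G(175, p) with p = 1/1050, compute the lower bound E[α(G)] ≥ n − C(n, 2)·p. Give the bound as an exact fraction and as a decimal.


E[|E(G)|] = C(175, 2)·p = 15225 · (1/1050) = 29/2.
E[α(G)] ≥ n − E[|E(G)|] = 175 − 29/2 = 321/2.
Numerically: ≈ 160.500000.
(This is only a lower bound; the true E[α(G)] may be larger.)

E[α(G)] ≥ 321/2 ≈ 160.500000.


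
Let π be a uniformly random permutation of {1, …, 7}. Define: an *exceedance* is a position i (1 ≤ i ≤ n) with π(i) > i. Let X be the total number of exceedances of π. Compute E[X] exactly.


Write X = Σ_{i=1}^{7} X_i, where X_i = 1_{π(i) > i}.
For each fixed i, π(i) is uniform over {1, …, 7} (marginal of a uniform permutation), so P[π(i) > i] = (n − i)/n. Summing: Σ_{i=1}^{7} (n − i)/n = (0 + 1 + … + 6)/7 = 7(7 − 1)/(2·7) = (7 − 1)/2.
Hence E[X] = Σ_{i=1}^{7} (7 − i)/7 = 3 ≈ 3.0000.

E[X] = 3 = 3.0000.


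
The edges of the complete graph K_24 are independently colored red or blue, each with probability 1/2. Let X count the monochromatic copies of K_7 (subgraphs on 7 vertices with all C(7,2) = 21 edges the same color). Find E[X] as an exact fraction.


Let X = Σ_S X_S over the C(24, 7) = 346104 subsets S of size 7, where X_S = 1 if the K_7 on S is monochromatic.
For a fixed S, the K_7 on S has C(7, 2) = 21 edges. P[all 21 edges red] = (1/2)^21, and likewise for blue, so P[monochromatic] = 2·(1/2)^21 = 2^{1 − 21} = 1/1048576.
By linearity: E[X] = C(24, 7) · 2^{1 − 21} = 346104 · 1/1048576 = 43263/131072.
Numerically: E[X] ≈ 0.3301.

E[X] = C(24,7)·2^(1−C(7,2)) = 43263/131072 ≈ 0.3301.


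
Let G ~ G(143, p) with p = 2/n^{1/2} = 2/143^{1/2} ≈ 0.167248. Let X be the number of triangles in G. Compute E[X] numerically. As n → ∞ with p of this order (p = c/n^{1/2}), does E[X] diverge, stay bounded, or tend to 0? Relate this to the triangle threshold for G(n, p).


Number of potential triangles: C(143, 3) = 477191.
Each occurs with probability p³ ≈ (0.167248)³ ≈ 4.67827698e-03.
By linearity: E[X] = C(143, 3)·p³ ≈ 477191 · 4.67827698e-03 ≈ 2232.431670.
Since α = 1/2 < 1, p = c/n^{1/2} ≫ 1/n is above the triangle threshold p ~ 1/n. Asymptotically E[X] ~ (c³/6)·n^{3(1−α)} = (2³/6)·n^{1.5} → ∞; triangles are abundant w.h.p.

E[X] ≈ 2232.431670; in regime p = Θ(1/n^{1/2}) E[X] diverges (above the triangle threshold p ~ 1/n).


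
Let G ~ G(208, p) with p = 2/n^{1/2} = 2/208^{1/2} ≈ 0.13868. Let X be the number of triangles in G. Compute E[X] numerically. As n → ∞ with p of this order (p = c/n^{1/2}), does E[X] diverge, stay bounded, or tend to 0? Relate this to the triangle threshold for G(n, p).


Number of potential triangles: C(208, 3) = 1478256.
Each occurs with probability p³ ≈ (0.13868)³ ≈ 2.6668279e-03.
By linearity: E[X] = C(208, 3)·p³ ≈ 1478256 · 2.6668279e-03 ≈ 3942.25429.
Since α = 1/2 < 1, p = c/n^{1/2} ≫ 1/n is above the triangle threshold p ~ 1/n. Asymptotically E[X] ~ (c³/6)·n^{3(1−α)} = (2³/6)·n^{1.5} → ∞; triangles are abundant w.h.p.

E[X] ≈ 3942.25429; in regime p = Θ(1/n^{1/2}) E[X] diverges (above the triangle threshold p ~ 1/n).


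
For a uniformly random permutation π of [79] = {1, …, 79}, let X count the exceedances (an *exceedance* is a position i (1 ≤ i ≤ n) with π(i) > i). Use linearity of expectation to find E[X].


Write X = Σ_{i=1}^{79} X_i, where X_i = 1_{π(i) > i}.
For each fixed i, π(i) is uniform over {1, …, 79} (marginal of a uniform permutation), so P[π(i) > i] = (n − i)/n. Summing: Σ_{i=1}^{79} (n − i)/n = (0 + 1 + … + 78)/79 = 79(79 − 1)/(2·79) = (79 − 1)/2.
Hence E[X] = Σ_{i=1}^{79} (79 − i)/79 = 39 ≈ 39.000000.

E[X] = 39 = 39.000000.


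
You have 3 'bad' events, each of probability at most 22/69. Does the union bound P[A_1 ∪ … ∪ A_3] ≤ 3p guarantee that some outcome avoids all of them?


Union bound: P[∪_{i=1}^{3} A_i] ≤ Σ_i P[A_i] ≤ 3·p = 3·(22/69) = 22/23.
Numerically: 22/23 ≈ 0.9565.
Is 22/23 < 1? YES.
Since P[∪ A_i] ≤ 22/23 < 1, the complement has P[∩ A_i^c] ≥ 1 − 22/23 = 1/23 > 0, so some outcome avoids every A_i.

3·p = 22/23 ≈ 0.9565; existence CERTIFIED by the union bound.


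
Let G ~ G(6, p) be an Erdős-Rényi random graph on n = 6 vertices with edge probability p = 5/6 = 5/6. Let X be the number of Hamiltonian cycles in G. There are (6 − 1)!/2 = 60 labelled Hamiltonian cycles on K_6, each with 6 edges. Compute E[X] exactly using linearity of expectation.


K_6 has (6 − 1)!/2 = 60 labelled Hamiltonian cycles.
For each such Hamiltonian cycle H, let X_H = 1 if all 6 edges of H are present in G. Then P[X_H = 1] = p^{6} = (5/6)^{6} = 15625/46656.
Summing the indicators: E[X] = Σ_H E[X_H] = 60 · p^{6} = 60 · 15625/46656 = 78125/3888.
Numerically: E[X] ≈ 20.09.

E[X] = 60 · (5/6)^{6} = 78125/3888 ≈ 20.09.


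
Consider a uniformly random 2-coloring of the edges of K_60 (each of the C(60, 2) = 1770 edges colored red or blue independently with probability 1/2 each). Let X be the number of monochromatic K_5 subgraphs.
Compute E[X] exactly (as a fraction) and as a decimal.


Let X = Σ_S X_S over the C(60, 5) = 5461512 subsets S of size 5, where X_S = 1 if the K_5 on S is monochromatic.
For a fixed S, the K_5 on S has C(5, 2) = 10 edges. P[all 10 edges red] = (1/2)^10, and likewise for blue, so P[monochromatic] = 2·(1/2)^10 = 2^{1 − 10} = 1/512.
Summing: E[X] = C(60, 5) · 2^{1 − 10} = 5461512 · 1/512 = 682689/64.
Numerically: E[X] ≈ 10667.01562.

E[X] = C(60,5)·2^(1−C(5,2)) = 682689/64 ≈ 10667.01562.


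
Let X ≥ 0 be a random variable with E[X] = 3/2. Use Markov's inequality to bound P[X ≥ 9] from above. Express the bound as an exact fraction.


μ = E[X] = 3/2, a = 9.
Markov: P[X ≥ 9] ≤ μ/a = (3/2)/9 = 1/6.
Numerically: ≈ 0.1667.
(Since a = 9 > μ = 1.5000, the bound 1/6 is < 1 and informative.)

P[X ≥ 9] ≤ 1/6 ≈ 0.1667.


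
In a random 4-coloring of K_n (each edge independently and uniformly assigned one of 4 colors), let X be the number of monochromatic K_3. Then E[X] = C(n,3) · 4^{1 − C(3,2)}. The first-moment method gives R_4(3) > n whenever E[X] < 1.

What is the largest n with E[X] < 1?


We need C(n, 3) · 4^{1 − 3} < 1, i.e. C(n, 3) < 4^{3 − 1} = 16.
Check values of n near the boundary:
  n = 3: C(3, 3) = 1; 1 < 16? YES
  n = 4: C(4, 3) = 4; 4 < 16? YES
  n = 5: C(5, 3) = 10; 10 < 16? YES
  n = 6: C(6, 3) = 20; 20 < 16? NO
  n = 7: C(7, 3) = 35; 35 < 16? NO
  n = 8: C(8, 3) = 56; 56 < 16? NO
The largest n with C(n, 3) < 16 is n = 5 (where E[X] = 5/8 ≈ 0.6250). Hence R_4(3) > 5, i.e. R_4(3) ≥ 6.

Largest n = 5; hence R_4(3) > 5.


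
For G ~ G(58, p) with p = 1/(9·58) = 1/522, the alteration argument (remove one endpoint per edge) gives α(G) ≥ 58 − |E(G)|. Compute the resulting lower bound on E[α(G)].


E[|E(G)|] = C(58, 2)·p = 1653 · (1/522) = 19/6.
E[α(G)] ≥ n − E[|E(G)|] = 58 − 19/6 = 329/6.
Numerically: ≈ 54.833333.
(This is only a lower bound; the true E[α(G)] may be larger.)

E[α(G)] ≥ 329/6 ≈ 54.833333.


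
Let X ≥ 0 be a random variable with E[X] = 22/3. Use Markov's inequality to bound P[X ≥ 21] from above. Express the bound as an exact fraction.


μ = E[X] = 22/3, a = 21.
Markov: P[X ≥ 21] ≤ μ/a = (22/3)/21 = 22/63.
Numerically: ≈ 0.349.
(Since a = 21 > μ = 7.333, the bound 22/63 is < 1 and informative.)

P[X ≥ 21] ≤ 22/63 ≈ 0.349.


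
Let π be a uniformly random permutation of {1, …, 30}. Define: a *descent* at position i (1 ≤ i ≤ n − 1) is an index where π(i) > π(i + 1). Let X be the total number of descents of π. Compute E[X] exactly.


Write X = Σ X_I over i = 1, …, 29, with X_I the indicator of one descent.
There are 29 indicators.
For each fixed i, the pair (π(i), π(i+1)) is a uniformly random ordered pair of distinct values from {1, …, 30}; by symmetry P[π(i) > π(i+1)] = 1/2.
By linearity: E[X] = 29 · (1/2) = (30 − 1) · (1/2) = 29/2 ≈ 14.50000.

E[X] = 29/2 = 14.50000.


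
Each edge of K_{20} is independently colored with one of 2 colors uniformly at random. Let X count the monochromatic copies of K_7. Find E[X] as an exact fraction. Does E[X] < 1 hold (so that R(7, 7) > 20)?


E[X] = C(20, 7) · 2^{1 − 21} = 77520 · 2^{−20} = 77520/1048576.
As a reduced fraction: E[X] = 4845/65536 ≈ 0.0739288.
Is E[X] < 1? YES.
Since E[X] < 1, there exists a 2-coloring of K_{20} with no monochromatic K_7; hence R(7, 7) > 20.

E[X] = 4845/65536 ≈ 0.0739288; E[X] < 1, so R(7, 7) > 20.


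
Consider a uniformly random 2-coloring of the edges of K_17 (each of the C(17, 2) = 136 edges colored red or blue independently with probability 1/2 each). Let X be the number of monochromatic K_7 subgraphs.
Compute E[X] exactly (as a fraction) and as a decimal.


Let X = Σ_S X_S over the C(17, 7) = 19448 subsets S of size 7, where X_S = 1 if the K_7 on S is monochromatic.
For a fixed S, the K_7 on S has C(7, 2) = 21 edges. P[all 21 edges red] = (1/2)^21, and likewise for blue, so P[monochromatic] = 2·(1/2)^21 = 2^{1 − 21} = 1/1048576.
By linearity of expectation: E[X] = C(17, 7) · 2^{1 − 21} = 19448 · 1/1048576 = 2431/131072.
Numerically: E[X] ≈ 0.019.

E[X] = C(17,7)·2^(1−C(7,2)) = 2431/131072 ≈ 0.019.


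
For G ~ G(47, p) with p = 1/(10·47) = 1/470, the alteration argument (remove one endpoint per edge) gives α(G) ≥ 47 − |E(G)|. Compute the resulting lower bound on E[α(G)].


E[|E(G)|] = C(47, 2)·p = 1081 · (1/470) = 23/10.
E[α(G)] ≥ n − E[|E(G)|] = 47 − 23/10 = 447/10.
Numerically: ≈ 44.70000.
(This is only a lower bound; the true E[α(G)] may be larger.)

E[α(G)] ≥ 447/10 ≈ 44.70000.


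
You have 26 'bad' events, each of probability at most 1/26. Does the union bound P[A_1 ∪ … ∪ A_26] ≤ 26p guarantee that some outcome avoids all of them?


Union bound: P[∪_{i=1}^{26} A_i] ≤ Σ_i P[A_i] ≤ 26·p = 26·(1/26) = 1.
Numerically: 1 ≈ 1.00000.
Is 1 < 1? NO.
Since the bound 1 is ≥ 1, the union bound is uninformative here; it does NOT by itself certify existence.

26·p = 1 ≈ 1.00000; existence NOT certified by the union bound.


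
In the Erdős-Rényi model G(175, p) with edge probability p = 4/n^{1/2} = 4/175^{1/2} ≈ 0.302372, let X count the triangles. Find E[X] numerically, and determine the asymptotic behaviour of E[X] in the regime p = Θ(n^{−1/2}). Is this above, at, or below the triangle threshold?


Number of potential triangles: C(175, 3) = 877975.
Each occurs with probability p³ ≈ (0.302372)³ ≈ 2.76454015e-02.
By linearity: E[X] = C(175, 3)·p³ ≈ 877975 · 2.76454015e-02 ≈ 24271.971342.
Since α = 1/2 < 1, p = c/n^{1/2} ≫ 1/n is above the triangle threshold p ~ 1/n. Asymptotically E[X] ~ (c³/6)·n^{3(1−α)} = (4³/6)·n^{1.5} → ∞; triangles are abundant w.h.p.

E[X] ≈ 24271.971342; in regime p = Θ(1/n^{1/2}) E[X] diverges (above the triangle threshold p ~ 1/n).


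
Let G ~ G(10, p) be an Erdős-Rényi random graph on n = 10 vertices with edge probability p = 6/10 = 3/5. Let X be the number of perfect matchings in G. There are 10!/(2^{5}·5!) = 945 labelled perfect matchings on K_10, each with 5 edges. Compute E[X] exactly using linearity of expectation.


K_10 has 10!/(2^{5}·5!) = 945 labelled perfect matchings.
For each such perfect matching H, let X_H = 1 if all 5 edges of H are present in G. Then P[X_H = 1] = p^{5} = (3/5)^{5} = 243/3125.
By linearity of expectation: E[X] = Σ_H E[X_H] = 945 · p^{5} = 945 · 243/3125 = 45927/625.
Numerically: E[X] ≈ 73.5.

E[X] = 945 · (3/5)^{5} = 45927/625 ≈ 73.5.
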